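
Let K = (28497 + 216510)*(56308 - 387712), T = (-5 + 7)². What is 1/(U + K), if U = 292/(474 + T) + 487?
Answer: -239/19405915542353 ≈ -1.2316e-11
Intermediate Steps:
T = 4 (T = 2² = 4)
K = -81196299828 (K = 245007*(-331404) = -81196299828)
U = 116539/239 (U = 292/(474 + 4) + 487 = 292/478 + 487 = 292*(1/478) + 487 = 146/239 + 487 = 116539/239 ≈ 487.61)
1/(U + K) = 1/(116539/239 - 81196299828) = 1/(-19405915542353/239) = -239/19405915542353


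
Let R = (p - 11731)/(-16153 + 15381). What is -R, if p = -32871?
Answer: -22301/386 ≈ -57.775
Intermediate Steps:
R = 22301/386 (R = (-32871 - 11731)/(-16153 + 15381) = -44602/(-772) = -44602*(-1/772) = 22301/386 ≈ 57.775)
-R = -1*22301/386 = -22301/386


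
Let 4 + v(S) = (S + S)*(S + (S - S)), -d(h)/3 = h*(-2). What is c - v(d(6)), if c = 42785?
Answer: 40197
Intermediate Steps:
d(h) = 6*h (d(h) = -3*h*(-2) = -(-6)*h = 6*h)
v(S) = -4 + 2*S² (v(S) = -4 + (S + S)*(S + (S - S)) = -4 + (2*S)*(S + 0) = -4 + (2*S)*S = -4 + 2*S²)
c - v(d(6)) = 42785 - (-4 + 2*(6*6)²) = 42785 - (-4 + 2*36²) = 42785 - (-4 + 2*1296) = 42785 - (-4 + 2592) = 42785 - 1*2588 = 42785 - 2588 = 40197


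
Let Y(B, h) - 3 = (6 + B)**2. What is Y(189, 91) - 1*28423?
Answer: 9605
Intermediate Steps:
Y(B, h) = 3 + (6 + B)**2
Y(189, 91) - 1*28423 = (3 + (6 + 189)**2) - 1*28423 = (3 + 195**2) - 28423 = (3 + 38025) - 28423 = 38028 - 28423 = 9605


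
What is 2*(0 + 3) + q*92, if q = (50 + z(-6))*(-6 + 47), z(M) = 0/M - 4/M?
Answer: 573362/3 ≈ 1.9112e+5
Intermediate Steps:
z(M) = -4/M (z(M) = 0 - 4/M = -4/M)
q = 6232/3 (q = (50 - 4/(-6))*(-6 + 47) = (50 - 4*(-⅙))*41 = (50 + ⅔)*41 = (152/3)*41 = 6232/3 ≈ 2077.3)
2*(0 + 3) + q*92 = 2*(0 + 3) + (6232/3)*92 = 2*3 + 573344/3 = 6 + 573344/3 = 573362/3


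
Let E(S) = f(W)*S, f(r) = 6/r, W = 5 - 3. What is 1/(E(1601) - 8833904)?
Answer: -1/8829101 ≈ -1.1326e-7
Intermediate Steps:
W = 2
E(S) = 3*S (E(S) = (6/2)*S = (6*(½))*S = 3*S)
1/(E(1601) - 8833904) = 1/(3*1601 - 8833904) = 1/(4803 - 8833904) = 1/(-8829101) = -1/8829101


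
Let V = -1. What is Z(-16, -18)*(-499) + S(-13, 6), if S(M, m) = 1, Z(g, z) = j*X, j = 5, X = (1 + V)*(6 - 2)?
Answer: 1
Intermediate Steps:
X = 0 (X = (1 - 1)*(6 - 2) = 0*4 = 0)
Z(g, z) = 0 (Z(g, z) = 5*0 = 0)
Z(-16, -18)*(-499) + S(-13, 6) = 0*(-499) + 1 = 0 + 1 = 1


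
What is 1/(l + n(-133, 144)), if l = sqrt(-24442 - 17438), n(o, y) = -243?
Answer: -81/33643 - 2*I*sqrt(10470)/100929 ≈ -0.0024076 - 0.0020276*I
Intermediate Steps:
l = 2*I*sqrt(10470) (l = sqrt(-41880) = 2*I*sqrt(10470) ≈ 204.65*I)
1/(l + n(-133, 144)) = 1/(2*I*sqrt(10470) - 243) = 1/(-243 + 2*I*sqrt(10470))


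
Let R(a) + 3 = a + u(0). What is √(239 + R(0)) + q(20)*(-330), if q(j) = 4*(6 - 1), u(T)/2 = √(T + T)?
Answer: -6600 + 2*√59 ≈ -6584.6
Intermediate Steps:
u(T) = 2*√2*√T (u(T) = 2*√(T + T) = 2*√(2*T) = 2*(√2*√T) = 2*√2*√T)
q(j) = 20 (q(j) = 4*5 = 20)
R(a) = -3 + a (R(a) = -3 + (a + 2*√2*√0) = -3 + (a + 2*√2*0) = -3 + (a + 0) = -3 + a)
√(239 + R(0)) + q(20)*(-330) = √(239 + (-3 + 0)) + 20*(-330) = √(239 - 3) - 6600 = √236 - 6600 = 2*√59 - 6600 = -6600 + 2*√59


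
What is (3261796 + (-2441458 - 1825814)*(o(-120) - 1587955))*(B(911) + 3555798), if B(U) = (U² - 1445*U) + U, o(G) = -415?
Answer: 20810083803869302460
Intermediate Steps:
B(U) = U² - 1444*U
(3261796 + (-2441458 - 1825814)*(o(-120) - 1587955))*(B(911) + 3555798) = (3261796 + (-2441458 - 1825814)*(-415 - 1587955))*(911*(-1444 + 911) + 3555798) = (3261796 - 4267272*(-1588370))*(911*(-533) + 3555798) = (3261796 + 6778006826640)*(-485563 + 3555798) = 6778010088436*3070235 = 20810083803869302460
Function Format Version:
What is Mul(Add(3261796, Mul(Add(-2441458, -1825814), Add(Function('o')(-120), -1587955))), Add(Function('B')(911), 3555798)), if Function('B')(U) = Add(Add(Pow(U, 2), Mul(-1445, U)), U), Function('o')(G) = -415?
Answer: 20810083803869302460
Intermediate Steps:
Function('B')(U) = Add(Pow(U, 2), Mul(-1444, U))
Mul(Add(3261796, Mul(Add(-2441458, -1825814), Add(Function('o')(-120), -1587955))), Add(Function('B')(911), 3555798)) = Mul(Add(3261796, Mul(Add(-2441458, -1825814), Add(-415, -1587955))), Add(Mul(911, Add(-1444, 911)), 3555798)) = Mul(Add(3261796, Mul(-4267272, -1588370)), Add(Mul(911, -533), 3555798)) = Mul(Add(3261796, 6778006826640), Add(-485563, 3555798)) = Mul(6778010088436, 3070235) = 20810083803869302460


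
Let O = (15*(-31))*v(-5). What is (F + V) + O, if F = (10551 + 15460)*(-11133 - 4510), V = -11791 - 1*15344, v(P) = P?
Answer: -406914883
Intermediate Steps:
V = -27135 (V = -11791 - 15344 = -27135)
O = 2325 (O = (15*(-31))*(-5) = -465*(-5) = 2325)
F = -406890073 (F = 26011*(-15643) = -406890073)
(F + V) + O = (-406890073 - 27135) + 2325 = -406917208 + 2325 = -406914883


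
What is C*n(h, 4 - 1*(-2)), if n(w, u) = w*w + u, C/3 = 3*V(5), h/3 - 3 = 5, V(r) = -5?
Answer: -26190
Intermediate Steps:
h = 24 (h = 9 + 3*5 = 9 + 15 = 24)
C = -45 (C = 3*(3*(-5)) = 3*(-15) = -45)
n(w, u) = u + w² (n(w, u) = w² + u = u + w²)
C*n(h, 4 - 1*(-2)) = -45*((4 - 1*(-2)) + 24²) = -45*((4 + 2) + 576) = -45*(6 + 576) = -45*582 = -26190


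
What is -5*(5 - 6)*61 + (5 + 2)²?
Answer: 354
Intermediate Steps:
-5*(5 - 6)*61 + (5 + 2)² = -5*(-1)*61 + 7² = 5*61 + 49 = 305 + 49 = 354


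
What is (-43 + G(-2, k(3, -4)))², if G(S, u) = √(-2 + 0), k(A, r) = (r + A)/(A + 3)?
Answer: (43 - I*√2)² ≈ 1847.0 - 121.62*I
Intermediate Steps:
k(A, r) = (A + r)/(3 + A)
G(S, u) = I*√2 (G(S, u) = √(-2) = I*√2)
(-43 + G(-2, k(3, -4)))² = (-43 + I*√2)²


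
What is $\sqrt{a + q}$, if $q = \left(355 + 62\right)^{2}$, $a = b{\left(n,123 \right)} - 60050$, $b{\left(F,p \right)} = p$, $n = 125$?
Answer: $\sqrt{113962} \approx 337.58$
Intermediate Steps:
$a = -59927$ ($a = 123 - 60050 = -59927$)
$q = 173889$ ($q = 417^{2} = 173889$)
$\sqrt{a + q} = \sqrt{-59927 + 173889} = \sqrt{113962}$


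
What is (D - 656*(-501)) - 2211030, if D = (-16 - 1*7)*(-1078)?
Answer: -1857580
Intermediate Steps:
D = 24794 (D = (-16 - 7)*(-1078) = -23*(-1078) = 24794)
(D - 656*(-501)) - 2211030 = (24794 - 656*(-501)) - 2211030 = (24794 + 328656) - 2211030 = 353450 - 2211030 = -1857580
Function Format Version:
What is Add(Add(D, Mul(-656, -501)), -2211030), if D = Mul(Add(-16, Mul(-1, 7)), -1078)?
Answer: -1857580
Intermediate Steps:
D = 24794 (D = Mul(Add(-16, -7), -1078) = Mul(-23, -1078) = 24794)
Add(Add(D, Mul(-656, -501)), -2211030) = Add(Add(24794, Mul(-656, -501)), -2211030) = Add(Add(24794, 328656), -2211030) = Add(353450, -2211030) = -1857580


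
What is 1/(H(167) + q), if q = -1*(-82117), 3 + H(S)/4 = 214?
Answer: 1/82961 ≈ 1.2054e-5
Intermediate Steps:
H(S) = 844 (H(S) = -12 + 4*214 = -12 + 856 = 844)
q = 82117
1/(H(167) + q) = 1/(844 + 82117) = 1/82961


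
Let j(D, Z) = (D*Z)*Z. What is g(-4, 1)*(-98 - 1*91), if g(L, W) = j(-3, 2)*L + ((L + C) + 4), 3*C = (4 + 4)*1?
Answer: -9576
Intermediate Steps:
j(D, Z) = D*Z²
C = 8/3 (C = ((4 + 4)*1)/3 = (8*1)/3 = (⅓)*8 = 8/3 ≈ 2.6667)
g(L, W) = 20/3 - 11*L (g(L, W) = (-3*2²)*L + ((L + 8/3) + 4) = (-3*4)*L + ((8/3 + L) + 4) = -12*L + (20/3 + L) = 20/3 - 11*L)
g(-4, 1)*(-98 - 1*91) = (20/3 - 11*(-4))*(-98 - 1*91) = (20/3 + 44)*(-98 - 91) = (152/3)*(-189) = -9576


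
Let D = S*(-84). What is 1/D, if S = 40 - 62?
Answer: 1/1848 ≈ 0.00054113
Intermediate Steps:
S = -22
D = 1848 (D = -22*(-84) = 1848)
1/D = 1/1848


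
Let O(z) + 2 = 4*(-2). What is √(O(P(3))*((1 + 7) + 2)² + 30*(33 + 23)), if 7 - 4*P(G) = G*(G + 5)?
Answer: 2*√170 ≈ 26.077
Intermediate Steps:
P(G) = 7/4 - G*(5 + G)/4 (P(G) = 7/4 - G*(G + 5)/4 = 7/4 - G*(5 + G)/4)
O(z) = -10 (O(z) = -2 + 4*(-2) = -2 - 8 = -10)
√(O(P(3))*((1 + 7) + 2)² + 30*(33 + 23)) = √(-10*((1 + 7) + 2)² + 30*(33 + 23)) = √(-10*(8 + 2)² + 30*56) = √(-10*10² + 1680) = √(-10*100 + 1680) = √(-1000 + 1680) = √680 = 2*√170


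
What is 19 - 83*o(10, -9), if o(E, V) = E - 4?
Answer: -479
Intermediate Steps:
o(E, V) = -4 + E
19 - 83*o(10, -9) = 19 - 83*(-4 + 10) = 19 - 83*6 = 19 - 498 = -479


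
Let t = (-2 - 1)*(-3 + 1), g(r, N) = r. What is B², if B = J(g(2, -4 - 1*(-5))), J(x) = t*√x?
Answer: 72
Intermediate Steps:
t = 6 (t = -3*(-2) = 6)
J(x) = 6*√x
B = 6*√2 ≈ 8.4853
B² = (6*√2)² = 72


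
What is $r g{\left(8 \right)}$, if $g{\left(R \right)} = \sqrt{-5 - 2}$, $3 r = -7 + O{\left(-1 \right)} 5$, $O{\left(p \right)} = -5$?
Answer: $- \frac{32 i \sqrt{7}}{3} \approx - 28.221 i$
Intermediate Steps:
$r = - \frac{32}{3}$ ($r = \frac{-7 - 25}{3} = \frac{1}{3} \left(-32\right) = - \frac{32}{3} \approx -10.667$)
$g{\left(R \right)} = i \sqrt{7}$ ($g{\left(R \right)} = \sqrt{-7} = i \sqrt{7}$)
$r g{\left(8 \right)} = - \frac{32 i \sqrt{7}}{3}$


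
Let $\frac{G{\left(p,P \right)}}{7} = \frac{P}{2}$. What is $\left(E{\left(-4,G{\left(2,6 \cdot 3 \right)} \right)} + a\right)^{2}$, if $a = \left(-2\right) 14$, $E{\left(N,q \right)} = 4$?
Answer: $576$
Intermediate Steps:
$G{\left(p,P \right)} = \frac{7 P}{2}$ ($G{\left(p,P \right)} = 7 \frac{P}{2} = \frac{7 P}{2}$)
$a = -28$
$\left(E{\left(-4,G{\left(2,6 \cdot 3 \right)} \right)} + a\right)^{2} = \left(4 - 28\right)^{2} = \left(-24\right)^{2} = 576$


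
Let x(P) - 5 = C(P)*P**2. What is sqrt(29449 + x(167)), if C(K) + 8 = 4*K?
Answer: 3*sqrt(2048466) ≈ 4293.7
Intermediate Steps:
C(K) = -8 + 4*K
x(P) = 5 + P**2*(-8 + 4*P) (x(P) = 5 + (-8 + 4*P)*P**2 = 5 + P**2*(-8 + 4*P))
sqrt(29449 + x(167)) = sqrt(29449 + (5 + 4*167**2*(-2 + 167))) = sqrt(29449 + (5 + 4*27889*165)) = sqrt(29449 + (5 + 18406740)) = sqrt(29449 + 18406745) = sqrt(18436194) = 3*sqrt(2048466)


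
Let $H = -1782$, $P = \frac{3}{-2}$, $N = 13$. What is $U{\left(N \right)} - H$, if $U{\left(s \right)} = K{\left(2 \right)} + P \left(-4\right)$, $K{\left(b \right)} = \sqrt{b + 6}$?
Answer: $1788 + 2 \sqrt{2} \approx 1790.8$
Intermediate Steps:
$K{\left(b \right)} = \sqrt{6 + b}$
$P = - \frac{3}{2}$ ($P = 3 \left(- \frac{1}{2}\right) = - \frac{3}{2} \approx -1.5$)
$U{\left(s \right)} = 6 + 2 \sqrt{2}$ ($U{\left(s \right)} = \sqrt{6 + 2} - -6 = \sqrt{8} + 6 = 2 \sqrt{2} + 6 = 6 + 2 \sqrt{2}$)
$U{\left(N \right)} - H = \left(6 + 2 \sqrt{2}\right) - -1782 = \left(6 + 2 \sqrt{2}\right) + 1782 = 1788 + 2 \sqrt{2}$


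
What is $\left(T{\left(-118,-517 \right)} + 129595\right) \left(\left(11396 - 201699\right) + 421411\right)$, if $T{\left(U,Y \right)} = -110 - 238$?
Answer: $29870015676$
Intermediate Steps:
$T{\left(U,Y \right)} = -348$ ($T{\left(U,Y \right)} = -110 - 238 = -348$)
$\left(T{\left(-118,-517 \right)} + 129595\right) \left(\left(11396 - 201699\right) + 421411\right) = \left(-348 + 129595\right) \left(\left(11396 - 201699\right) + 421411\right) = 129247 \left(-190303 + 421411\right) = 129247 \cdot 231108 = 29870015676$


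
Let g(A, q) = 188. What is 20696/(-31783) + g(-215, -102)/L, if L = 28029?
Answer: -574112980/890845707 ≈ -0.64446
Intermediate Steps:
20696/(-31783) + g(-215, -102)/L = 20696/(-31783) + 188/28029 = 20696*(-1/31783) + 188*(1/28029) = -20696/31783 + 188/28029 = -574112980/890845707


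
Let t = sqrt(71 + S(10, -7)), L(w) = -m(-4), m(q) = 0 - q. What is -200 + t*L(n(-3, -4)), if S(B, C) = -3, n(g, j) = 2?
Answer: -200 - 8*sqrt(17) ≈ -232.98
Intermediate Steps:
m(q) = -q
L(w) = -4 (L(w) = -(-1)*(-4) = -1*4 = -4)
t = 2*sqrt(17) (t = sqrt(71 - 3) = sqrt(68) = 2*sqrt(17) ≈ 8.2462)
-200 + t*L(n(-3, -4)) = -200 + (2*sqrt(17))*(-4) = -200 - 8*sqrt(17)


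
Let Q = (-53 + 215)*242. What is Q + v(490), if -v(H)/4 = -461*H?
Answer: 942764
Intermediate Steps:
v(H) = 1844*H (v(H) = -(-1844)*H = 1844*H)
Q = 39204 (Q = 162*242 = 39204)
Q + v(490) = 39204 + 1844*490 = 39204 + 903560 = 942764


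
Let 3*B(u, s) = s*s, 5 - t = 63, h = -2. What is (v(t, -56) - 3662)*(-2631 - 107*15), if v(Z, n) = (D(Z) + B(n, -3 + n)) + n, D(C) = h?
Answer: 10842748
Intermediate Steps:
t = -58 (t = 5 - 1*63 = 5 - 63 = -58)
D(C) = -2
B(u, s) = s**2/3 (B(u, s) = (s*s)/3 = s**2/3)
v(Z, n) = -2 + n + (-3 + n)**2/3 (v(Z, n) = (-2 + (-3 + n)**2/3) + n = -2 + n + (-3 + n)**2/3)
(v(t, -56) - 3662)*(-2631 - 107*15) = ((1 - 1*(-56) + (1/3)*(-56)**2) - 3662)*(-2631 - 107*15) = ((1 + 56 + (1/3)*3136) - 3662)*(-2631 - 1*1605) = ((1 + 56 + 3136/3) - 3662)*(-2631 - 1605) = (3307/3 - 3662)*(-4236) = -7679/3*(-4236) = 10842748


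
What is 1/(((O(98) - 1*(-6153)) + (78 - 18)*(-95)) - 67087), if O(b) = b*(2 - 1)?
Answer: -1/66536 ≈ -1.5029e-5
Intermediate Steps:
O(b) = b (O(b) = b*1 = b)
1/(((O(98) - 1*(-6153)) + (78 - 18)*(-95)) - 67087) = 1/(((98 - 1*(-6153)) + (78 - 18)*(-95)) - 67087) = 1/(((98 + 6153) + 60*(-95)) - 67087) = 1/((6251 - 5700) - 67087) = 1/(551 - 67087) = 1/(-66536) = -1/66536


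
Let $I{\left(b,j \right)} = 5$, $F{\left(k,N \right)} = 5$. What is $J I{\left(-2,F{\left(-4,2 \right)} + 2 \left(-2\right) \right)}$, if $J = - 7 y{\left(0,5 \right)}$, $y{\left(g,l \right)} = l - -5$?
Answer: $-350$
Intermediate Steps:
$y{\left(g,l \right)} = 5 + l$ ($y{\left(g,l \right)} = l + 5 = 5 + l$)
$J = -70$ ($J = - 7 \left(5 + 5\right) = \left(-7\right) 10 = -70$)
$J I{\left(-2,F{\left(-4,2 \right)} + 2 \left(-2\right) \right)} = \left(-70\right) 5 = -350$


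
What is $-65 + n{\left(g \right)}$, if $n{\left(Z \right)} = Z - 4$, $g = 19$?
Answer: $-50$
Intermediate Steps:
$n{\left(Z \right)} = -4 + Z$ ($n{\left(Z \right)} = Z - 4 = -4 + Z$)
$-65 + n{\left(g \right)} = -65 + \left(-4 + 19\right) = -65 + 15 = -50$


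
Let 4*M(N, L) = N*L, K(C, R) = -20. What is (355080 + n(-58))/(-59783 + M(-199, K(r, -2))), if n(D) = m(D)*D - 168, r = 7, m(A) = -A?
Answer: -87887/14697 ≈ -5.9799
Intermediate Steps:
n(D) = -168 - D² (n(D) = (-D)*D - 168 = -D² - 168 = -168 - D²)
M(N, L) = L*N/4 (M(N, L) = (N*L)/4 = (L*N)/4 = L*N/4)
(355080 + n(-58))/(-59783 + M(-199, K(r, -2))) = (355080 + (-168 - 1*(-58)²))/(-59783 + (¼)*(-20)*(-199)) = (355080 + (-168 - 1*3364))/(-59783 + 995) = (355080 + (-168 - 3364))/(-58788) = (355080 - 3532)*(-1/58788) = 351548*(-1/58788) = -87887/14697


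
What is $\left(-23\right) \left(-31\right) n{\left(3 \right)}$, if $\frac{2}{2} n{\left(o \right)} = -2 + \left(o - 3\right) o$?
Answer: $-1426$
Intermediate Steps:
$n{\left(o \right)} = -2 + o \left(-3 + o\right)$ ($n{\left(o \right)} = -2 + \left(o - 3\right) o = -2 + \left(-3 + o\right) o = -2 + o \left(-3 + o\right)$)
$\left(-23\right) \left(-31\right) n{\left(3 \right)} = \left(-23\right) \left(-31\right) \left(-2 + 3^{2} - 9\right) = 713 \left(-2 + 9 - 9\right) = 713 \left(-2\right) = -1426$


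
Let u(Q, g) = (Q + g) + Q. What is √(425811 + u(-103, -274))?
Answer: 9*√5251 ≈ 652.17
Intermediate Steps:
u(Q, g) = g + 2*Q
√(425811 + u(-103, -274)) = √(425811 + (-274 + 2*(-103))) = √(425811 + (-274 - 206)) = √(425811 - 480) = √425331 = 9*√5251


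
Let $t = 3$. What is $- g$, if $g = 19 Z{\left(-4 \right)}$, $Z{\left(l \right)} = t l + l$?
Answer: $304$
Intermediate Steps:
$Z{\left(l \right)} = 4 l$ ($Z{\left(l \right)} = 3 l + l = 4 l$)
$g = -304$ ($g = 19 \cdot 4 \left(-4\right) = 19 \left(-16\right) = -304$)
$- g = \left(-1\right) \left(-304\right) = 304$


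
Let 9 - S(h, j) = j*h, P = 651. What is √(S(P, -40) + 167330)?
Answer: √193379 ≈ 439.75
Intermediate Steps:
S(h, j) = 9 - h*j (S(h, j) = 9 - j*h = 9 - h*j)
√(S(P, -40) + 167330) = √((9 - 1*651*(-40)) + 167330) = √((9 + 26040) + 167330) = √(26049 + 167330) = √193379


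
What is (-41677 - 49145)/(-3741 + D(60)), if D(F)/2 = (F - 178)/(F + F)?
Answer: 2724660/112289 ≈ 24.265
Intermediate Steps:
D(F) = (-178 + F)/F (D(F) = 2*((F - 178)/(F + F)) = 2*((-178 + F)/((2*F))) = 2*((-178 + F)*(1/(2*F))) = 2*((-178 + F)/(2*F)) = (-178 + F)/F)
(-41677 - 49145)/(-3741 + D(60)) = (-41677 - 49145)/(-3741 + (-178 + 60)/60) = -90822/(-3741 + (1/60)*(-118)) = -90822/(-3741 - 59/30) = -90822/(-112289/30) = -90822*(-30/112289) = 2724660/112289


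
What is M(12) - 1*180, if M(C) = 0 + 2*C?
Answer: -156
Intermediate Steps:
M(C) = 2*C
M(12) - 1*180 = 2*12 - 1*180 = 24 - 180 = -156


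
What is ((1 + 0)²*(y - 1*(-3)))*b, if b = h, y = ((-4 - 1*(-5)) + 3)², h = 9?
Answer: 171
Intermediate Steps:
y = 16 (y = ((-4 + 5) + 3)² = (1 + 3)² = 4² = 16)
b = 9
((1 + 0)²*(y - 1*(-3)))*b = ((1 + 0)²*(16 - 1*(-3)))*9 = (1²*(16 + 3))*9 = (1*19)*9 = 19*9 = 171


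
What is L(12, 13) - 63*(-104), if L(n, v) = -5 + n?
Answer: 6559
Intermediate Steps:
L(12, 13) - 63*(-104) = (-5 + 12) - 63*(-104) = 7 + 6552 = 6559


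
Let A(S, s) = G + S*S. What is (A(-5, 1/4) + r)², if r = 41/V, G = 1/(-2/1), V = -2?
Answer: 16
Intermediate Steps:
G = -½ (G = 1/(-2*1) = 1/(-2) = -½ ≈ -0.50000)
A(S, s) = -½ + S² (A(S, s) = -½ + S*S = -½ + S²)
r = -41/2 (r = 41/(-2) = 41*(-½) = -41/2 ≈ -20.500)
(A(-5, 1/4) + r)² = ((-½ + (-5)²) - 41/2)² = ((-½ + 25) - 41/2)² = (49/2 - 41/2)² = 4² = 16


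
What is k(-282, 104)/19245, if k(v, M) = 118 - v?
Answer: 80/3849 ≈ 0.020785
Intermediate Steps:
k(-282, 104)/19245 = (118 - 1*(-282))/19245 = (118 + 282)*(1/19245) = 400*(1/19245) = 80/3849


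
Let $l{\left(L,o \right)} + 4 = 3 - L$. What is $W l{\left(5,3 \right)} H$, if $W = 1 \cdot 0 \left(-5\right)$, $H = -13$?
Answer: $0$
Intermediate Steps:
$W = 0$ ($W = 0 \left(-5\right) = 0$)
$l{\left(L,o \right)} = -1 - L$ ($l{\left(L,o \right)} = -4 - \left(-3 + L\right) = -1 - L$)
$W l{\left(5,3 \right)} H = 0 \left(-1 - 5\right) \left(-13\right) = 0 \left(-6\right) \left(-13\right) = 0 \left(-13\right) = 0$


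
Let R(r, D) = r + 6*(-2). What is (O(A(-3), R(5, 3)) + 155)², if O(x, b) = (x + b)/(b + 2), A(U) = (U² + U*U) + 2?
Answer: 580644/25 ≈ 23226.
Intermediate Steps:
A(U) = 2 + 2*U² (A(U) = (U² + U²) + 2 = 2*U² + 2 = 2 + 2*U²)
R(r, D) = -12 + r (R(r, D) = r - 12 = -12 + r)
O(x, b) = (b + x)/(2 + b)
(O(A(-3), R(5, 3)) + 155)² = (((-12 + 5) + (2 + 2*(-3)²))/(2 + (-12 + 5)) + 155)² = ((-7 + (2 + 2*9))/(2 - 7) + 155)² = ((-7 + (2 + 18))/(-5) + 155)² = (-(-7 + 20)/5 + 155)² = (-⅕*13 + 155)² = (-13/5 + 155)² = (762/5)² = 580644/25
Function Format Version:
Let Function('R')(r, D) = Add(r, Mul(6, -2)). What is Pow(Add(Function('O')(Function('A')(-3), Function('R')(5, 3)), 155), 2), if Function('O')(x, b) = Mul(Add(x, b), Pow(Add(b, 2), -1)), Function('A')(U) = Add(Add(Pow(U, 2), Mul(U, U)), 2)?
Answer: Rational(580644, 25) ≈ 23226.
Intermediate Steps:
Function('A')(U) = Add(2, Mul(2, Pow(U, 2))) (Function('A')(U) = Add(Add(Pow(U, 2), Pow(U, 2)), 2) = Add(Mul(2, Pow(U, 2)), 2) = Add(2, Mul(2, Pow(U, 2))))
Function('R')(r, D) = Add(-12, r) (Function('R')(r, D) = Add(r, -12) = Add(-12, r))
Function('O')(x, b) = Mul(Pow(Add(2, b), -1), Add(b, x)) (Function('O')(x, b) = Mul(Add(b, x), Pow(Add(2, b), -1)) = Mul(Pow(Add(2, b), -1), Add(b, x)))
Pow(Add(Function('O')(Function('A')(-3), Function('R')(5, 3)), 155), 2) = Pow(Add(Mul(Pow(Add(2, Add(-12, 5)), -1), Add(Add(-12, 5), Add(2, Mul(2, Pow(-3, 2))))), 155), 2) = Pow(Add(Mul(Pow(Add(2, -7), -1), Add(-7, Add(2, Mul(2, 9)))), 155), 2) = Pow(Add(Mul(Pow(-5, -1), Add(-7, Add(2, 18))), 155), 2) = Pow(Add(Mul(Rational(-1, 5), Add(-7, 20)), 155), 2) = Pow(Add(Mul(Rational(-1, 5), 13), 155), 2) = Pow(Add(Rational(-13, 5), 155), 2) = Pow(Rational(762, 5), 2) = Rational(580644, 25)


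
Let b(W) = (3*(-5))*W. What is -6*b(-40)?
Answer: -3600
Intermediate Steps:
b(W) = -15*W
-6*b(-40) = -(-90)*(-40) = -6*600 = -3600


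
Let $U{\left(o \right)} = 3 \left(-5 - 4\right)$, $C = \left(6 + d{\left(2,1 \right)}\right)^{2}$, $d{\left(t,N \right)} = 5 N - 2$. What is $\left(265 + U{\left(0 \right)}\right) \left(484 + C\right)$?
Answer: $134470$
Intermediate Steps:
$d{\left(t,N \right)} = -2 + 5 N$
$C = 81$ ($C = \left(6 + \left(-2 + 5 \cdot 1\right)\right)^{2} = \left(6 + \left(-2 + 5\right)\right)^{2} = \left(6 + 3\right)^{2} = 9^{2} = 81$)
$U{\left(o \right)} = -27$ ($U{\left(o \right)} = 3 \left(-9\right) = -27$)
$\left(265 + U{\left(0 \right)}\right) \left(484 + C\right) = \left(265 - 27\right) \left(484 + 81\right) = 238 \cdot 565 = 134470$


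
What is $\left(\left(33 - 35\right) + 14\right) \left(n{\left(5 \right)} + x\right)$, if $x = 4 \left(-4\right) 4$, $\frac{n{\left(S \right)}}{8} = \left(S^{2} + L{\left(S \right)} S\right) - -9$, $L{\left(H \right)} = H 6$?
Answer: $16896$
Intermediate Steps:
$L{\left(H \right)} = 6 H$
$n{\left(S \right)} = 72 + 56 S^{2}$ ($n{\left(S \right)} = 8 \left(\left(S^{2} + 6 S S\right) - -9\right) = 8 \left(\left(S^{2} + 6 S^{2}\right) + 9\right) = 8 \left(7 S^{2} + 9\right) = 8 \left(9 + 7 S^{2}\right) = 72 + 56 S^{2}$)
$x = -64$ ($x = \left(-16\right) 4 = -64$)
$\left(\left(33 - 35\right) + 14\right) \left(n{\left(5 \right)} + x\right) = \left(\left(33 - 35\right) + 14\right) \left(\left(72 + 56 \cdot 5^{2}\right) - 64\right) = \left(-2 + 14\right) \left(\left(72 + 56 \cdot 25\right) - 64\right) = 12 \left(\left(72 + 1400\right) - 64\right) = 12 \left(1472 - 64\right) = 12 \cdot 1408 = 16896$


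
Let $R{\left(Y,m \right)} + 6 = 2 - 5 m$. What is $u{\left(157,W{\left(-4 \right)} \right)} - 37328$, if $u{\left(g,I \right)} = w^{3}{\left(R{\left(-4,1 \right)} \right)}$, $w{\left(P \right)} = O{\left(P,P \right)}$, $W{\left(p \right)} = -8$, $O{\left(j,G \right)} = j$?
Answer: $-38057$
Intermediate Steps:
$R{\left(Y,m \right)} = -4 - 5 m$ ($R{\left(Y,m \right)} = -6 - \left(-2 + 5 m\right) = -4 - 5 m$)
$w{\left(P \right)} = P$
$u{\left(g,I \right)} = -729$ ($u{\left(g,I \right)} = \left(-4 - 5\right)^{3} = \left(-9\right)^{3} = -729$)
$u{\left(157,W{\left(-4 \right)} \right)} - 37328 = -729 - 37328 = -38057$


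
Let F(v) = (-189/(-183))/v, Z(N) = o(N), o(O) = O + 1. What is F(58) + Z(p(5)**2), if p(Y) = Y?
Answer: 92051/3538 ≈ 26.018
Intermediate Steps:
o(O) = 1 + O
Z(N) = 1 + N
F(v) = 63/(61*v) (F(v) = (-189*(-1/183))/v = 63/(61*v))
F(58) + Z(p(5)**2) = (63/61)/58 + (1 + 5**2) = (63/61)*(1/58) + (1 + 25) = 63/3538 + 26 = 92051/3538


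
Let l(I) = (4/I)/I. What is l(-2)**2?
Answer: 1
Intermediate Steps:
l(I) = 4/I**2
l(-2)**2 = (4/(-2)**2)**2 = (4*(1/4))**2 = 1**2 = 1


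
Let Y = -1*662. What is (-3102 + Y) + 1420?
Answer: -2344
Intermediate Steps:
Y = -662
(-3102 + Y) + 1420 = (-3102 - 662) + 1420 = -3764 + 1420 = -2344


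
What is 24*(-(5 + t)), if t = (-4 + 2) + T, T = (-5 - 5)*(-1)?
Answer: -312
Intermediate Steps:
T = 10 (T = -10*(-1) = 10)
t = 8 (t = (-4 + 2) + 10 = -2 + 10 = 8)
24*(-(5 + t)) = 24*(-(5 + 8)) = 24*(-13) = -312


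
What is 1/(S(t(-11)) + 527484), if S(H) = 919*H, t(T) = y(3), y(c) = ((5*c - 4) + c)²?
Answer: 1/707608 ≈ 1.4132e-6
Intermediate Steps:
y(c) = (-4 + 6*c)² (y(c) = ((-4 + 5*c) + c)² = (-4 + 6*c)²)
t(T) = 196 (t(T) = 4*(-2 + 3*3)² = 4*(-2 + 9)² = 4*7² = 4*49 = 196)
1/(S(t(-11)) + 527484) = 1/(919*196 + 527484) = 1/(180124 + 527484) = 1/707608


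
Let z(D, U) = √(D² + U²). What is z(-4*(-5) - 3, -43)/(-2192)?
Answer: -√2138/2192 ≈ -0.021094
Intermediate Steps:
z(-4*(-5) - 3, -43)/(-2192) = √((-4*(-5) - 3)² + (-43)²)/(-2192) = √((20 - 3)² + 1849)*(-1/2192) = √(17² + 1849)*(-1/2192) = √(289 + 1849)*(-1/2192) = √2138*(-1/2192) = -√2138/2192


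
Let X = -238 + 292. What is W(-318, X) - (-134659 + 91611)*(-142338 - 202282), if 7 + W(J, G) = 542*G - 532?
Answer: -14835173031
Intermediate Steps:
X = 54
W(J, G) = -539 + 542*G (W(J, G) = -7 + (542*G - 532) = -7 + (-532 + 542*G) = -539 + 542*G)
W(-318, X) - (-134659 + 91611)*(-142338 - 202282) = (-539 + 542*54) - (-134659 + 91611)*(-142338 - 202282) = (-539 + 29268) - (-43048)*(-344620) = 28729 - 1*14835201760 = 28729 - 14835201760 = -14835173031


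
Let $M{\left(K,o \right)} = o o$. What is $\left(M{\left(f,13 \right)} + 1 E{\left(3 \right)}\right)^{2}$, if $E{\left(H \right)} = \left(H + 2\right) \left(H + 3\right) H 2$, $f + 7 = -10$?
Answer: $121801$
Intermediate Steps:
$f = -17$ ($f = -7 - 10 = -17$)
$E{\left(H \right)} = 2 H \left(2 + H\right) \left(3 + H\right)$ ($E{\left(H \right)} = \left(2 + H\right) \left(3 + H\right) H 2 = H \left(2 + H\right) \left(3 + H\right) 2 = 2 H \left(2 + H\right) \left(3 + H\right)$)
$M{\left(K,o \right)} = o^{2}$
$\left(M{\left(f,13 \right)} + 1 E{\left(3 \right)}\right)^{2} = \left(13^{2} + 1 \cdot 2 \cdot 3 \left(6 + 3^{2} + 5 \cdot 3\right)\right)^{2} = \left(169 + 1 \cdot 2 \cdot 3 \left(6 + 9 + 15\right)\right)^{2} = \left(169 + 1 \cdot 2 \cdot 3 \cdot 30\right)^{2} = \left(169 + 1 \cdot 180\right)^{2} = \left(169 + 180\right)^{2} = 349^{2} = 121801$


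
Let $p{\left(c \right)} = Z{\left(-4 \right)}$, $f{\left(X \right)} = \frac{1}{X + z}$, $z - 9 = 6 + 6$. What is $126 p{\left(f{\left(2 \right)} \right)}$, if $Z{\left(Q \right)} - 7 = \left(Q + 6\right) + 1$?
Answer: $1260$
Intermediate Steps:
$z = 21$ ($z = 9 + \left(6 + 6\right) = 9 + 12 = 21$)
$f{\left(X \right)} = \frac{1}{21 + X}$ ($f{\left(X \right)} = \frac{1}{X + 21} = \frac{1}{21 + X}$)
$Z{\left(Q \right)} = 14 + Q$ ($Z{\left(Q \right)} = 7 + \left(\left(Q + 6\right) + 1\right) = 7 + \left(\left(6 + Q\right) + 1\right) = 7 + \left(7 + Q\right) = 14 + Q$)
$p{\left(c \right)} = 10$ ($p{\left(c \right)} = 14 - 4 = 10$)
$126 p{\left(f{\left(2 \right)} \right)} = 126 \cdot 10 = 1260$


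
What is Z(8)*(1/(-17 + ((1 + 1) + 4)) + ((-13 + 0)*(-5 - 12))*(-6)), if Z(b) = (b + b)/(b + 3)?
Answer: -233392/121 ≈ -1928.9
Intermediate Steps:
Z(b) = 2*b/(3 + b) (Z(b) = (2*b)/(3 + b) = 2*b/(3 + b))
Z(8)*(1/(-17 + ((1 + 1) + 4)) + ((-13 + 0)*(-5 - 12))*(-6)) = (2*8/(3 + 8))*(1/(-17 + ((1 + 1) + 4)) + ((-13 + 0)*(-5 - 12))*(-6)) = (2*8/11)*(1/(-17 + (2 + 4)) - 13*(-17)*(-6)) = (2*8*(1/11))*(1/(-17 + 6) + 221*(-6)) = 16*(1/(-11) - 1326)/11 = 16*(-1/11 - 1326)/11 = (16/11)*(-14587/11) = -233392/121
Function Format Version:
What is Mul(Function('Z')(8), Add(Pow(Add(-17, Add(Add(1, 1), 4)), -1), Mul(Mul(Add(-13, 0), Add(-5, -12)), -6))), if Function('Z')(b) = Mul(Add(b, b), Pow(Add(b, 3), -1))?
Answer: Rational(-233392, 121) ≈ -1928.9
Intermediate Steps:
Function('Z')(b) = Mul(2, b, Pow(Add(3, b), -1)) (Function('Z')(b) = Mul(Mul(2, b), Pow(Add(3, b), -1)) = Mul(2, b, Pow(Add(3, b), -1)))
Mul(Function('Z')(8), Add(Pow(Add(-17, Add(Add(1, 1), 4)), -1), Mul(Mul(Add(-13, 0), Add(-5, -12)), -6))) = Mul(Mul(2, 8, Pow(Add(3, 8), -1)), Add(Pow(Add(-17, Add(Add(1, 1), 4)), -1), Mul(Mul(Add(-13, 0), Add(-5, -12)), -6))) = Mul(Mul(2, 8, Pow(11, -1)), Add(Pow(Add(-17, Add(2, 4)), -1), Mul(Mul(-13, -17), -6))) = Mul(Mul(2, 8, Rational(1, 11)), Add(Pow(Add(-17, 6), -1), Mul(221, -6))) = Mul(Rational(16, 11), Add(Pow(-11, -1), -1326)) = Mul(Rational(16, 11), Add(Rational(-1, 11), -1326)) = Mul(Rational(16, 11), Rational(-14587, 11)) = Rational(-233392, 121)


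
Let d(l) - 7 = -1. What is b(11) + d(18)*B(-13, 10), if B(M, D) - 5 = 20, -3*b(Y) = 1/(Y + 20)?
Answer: 13949/93 ≈ 149.99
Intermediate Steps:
b(Y) = -1/(3*(20 + Y)) (b(Y) = -1/(3*(Y + 20)) = -1/(3*(20 + Y)))
d(l) = 6 (d(l) = 7 - 1 = 6)
B(M, D) = 25 (B(M, D) = 5 + 20 = 25)
b(11) + d(18)*B(-13, 10) = -1/(60 + 3*11) + 6*25 = -1/(60 + 33) + 150 = -1/93 + 150 = 13949/93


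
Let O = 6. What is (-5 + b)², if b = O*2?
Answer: 49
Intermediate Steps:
b = 12 (b = 6*2 = 12)
(-5 + b)² = (-5 + 12)² = 7² = 49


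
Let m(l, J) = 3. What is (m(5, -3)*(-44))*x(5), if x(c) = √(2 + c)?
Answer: -132*√7 ≈ -349.24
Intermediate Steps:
(m(5, -3)*(-44))*x(5) = (3*(-44))*√(2 + 5) = -132*√7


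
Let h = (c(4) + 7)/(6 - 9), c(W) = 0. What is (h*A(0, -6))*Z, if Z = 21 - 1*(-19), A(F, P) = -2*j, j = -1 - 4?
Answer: -2800/3 ≈ -933.33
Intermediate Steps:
j = -5
A(F, P) = 10 (A(F, P) = -2*(-5) = 10)
h = -7/3 (h = (0 + 7)/(6 - 9) = 7/(-3) = 7*(-⅓) = -7/3 ≈ -2.3333)
Z = 40 (Z = 21 + 19 = 40)
(h*A(0, -6))*Z = -7/3*10*40 = -70/3*40 = -2800/3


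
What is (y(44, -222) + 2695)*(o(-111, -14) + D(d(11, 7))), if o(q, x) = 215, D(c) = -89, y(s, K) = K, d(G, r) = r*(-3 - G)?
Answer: 311598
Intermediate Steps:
(y(44, -222) + 2695)*(o(-111, -14) + D(d(11, 7))) = (-222 + 2695)*(215 - 89) = 2473*126 = 311598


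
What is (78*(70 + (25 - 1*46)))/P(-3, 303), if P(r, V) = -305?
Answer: -3822/305 ≈ -12.531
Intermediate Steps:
(78*(70 + (25 - 1*46)))/P(-3, 303) = (78*(70 + (25 - 1*46)))/(-305) = (78*(70 + (25 - 46)))*(-1/305) = (78*(70 - 21))*(-1/305) = (78*49)*(-1/305) = 3822*(-1/305) = -3822/305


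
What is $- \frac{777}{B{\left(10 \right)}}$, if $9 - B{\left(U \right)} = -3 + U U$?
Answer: $\frac{777}{88} \approx 8.8295$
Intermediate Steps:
$B{\left(U \right)} = 12 - U^{2}$ ($B{\left(U \right)} = 9 - \left(-3 + U U\right) = 9 - \left(-3 + U^{2}\right) = 12 - U^{2}$)
$- \frac{777}{B{\left(10 \right)}} = - \frac{777}{12 - 10^{2}} = - \frac{777}{12 - 100} = - \frac{777}{-88} = \left(-777\right) \left(- \frac{1}{88}\right) = \frac{777}{88}$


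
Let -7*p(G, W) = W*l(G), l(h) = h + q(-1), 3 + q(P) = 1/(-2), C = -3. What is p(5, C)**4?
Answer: 6561/38416 ≈ 0.17079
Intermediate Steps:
q(P) = -7/2 (q(P) = -3 + 1/(-2) = -3 - 1/2 = -7/2)
l(h) = -7/2 + h (l(h) = h - 7/2 = -7/2 + h)
p(G, W) = -W*(-7/2 + G)/7
p(5, C)**4 = ((1/14)*(-3)*(7 - 2*5))**4 = ((1/14)*(-3)*(7 - 10))**4 = ((1/14)*(-3)*(-3))**4 = (9/14)**4 = 6561/38416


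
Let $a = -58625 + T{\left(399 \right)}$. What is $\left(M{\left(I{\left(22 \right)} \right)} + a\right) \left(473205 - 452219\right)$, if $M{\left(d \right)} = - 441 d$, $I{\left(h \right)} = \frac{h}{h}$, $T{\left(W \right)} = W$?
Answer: $-1231185662$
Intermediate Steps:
$I{\left(h \right)} = 1$
$a = -58226$ ($a = -58625 + 399 = -58226$)
$\left(M{\left(I{\left(22 \right)} \right)} + a\right) \left(473205 - 452219\right) = \left(\left(-441\right) 1 - 58226\right) \left(473205 - 452219\right) = \left(-441 - 58226\right) 20986 = \left(-58667\right) 20986 = -1231185662$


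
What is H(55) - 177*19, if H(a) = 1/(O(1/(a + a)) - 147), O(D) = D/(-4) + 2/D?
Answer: -108015757/32119 ≈ -3363.0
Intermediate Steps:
O(D) = 2/D - D/4 (O(D) = D*(-¼) + 2/D = -D/4 + 2/D = 2/D - D/4)
H(a) = 1/(-147 + 4*a - 1/(8*a)) (H(a) = 1/((2/(1/(a + a)) - 1/(4*(a + a))) - 147) = 1/((2/(1/(2*a)) - 1/(2*a)/4) - 147) = 1/((2/((1/(2*a))) - 1/(8*a)) - 147) = 1/((2*(2*a) - 1/(8*a)) - 147) = 1/((4*a - 1/(8*a)) - 147) = 1/(-147 + 4*a - 1/(8*a)))
H(55) - 177*19 = 8*55/(-1 - 1176*55 + 32*55²) - 177*19 = 8*55/(-1 - 64680 + 32*3025) - 3363 = 8*55/(-1 - 64680 + 96800) - 3363 = 8*55/32119 - 3363 = 8*55*(1/32119) - 3363 = 440/32119 - 3363 = -108015757/32119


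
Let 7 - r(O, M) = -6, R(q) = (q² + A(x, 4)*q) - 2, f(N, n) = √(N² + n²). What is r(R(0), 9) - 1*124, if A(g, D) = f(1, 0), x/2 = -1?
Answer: -111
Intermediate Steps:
x = -2 (x = 2*(-1) = -2)
A(g, D) = 1 (A(g, D) = √(1² + 0²) = √(1 + 0) = √1 = 1)
R(q) = -2 + q + q² (R(q) = (q² + 1*q) - 2 = (q² + q) - 2 = (q + q²) - 2 = -2 + q + q²)
r(O, M) = 13 (r(O, M) = 7 - 1*(-6) = 7 + 6 = 13)
r(R(0), 9) - 1*124 = 13 - 1*124 = 13 - 124 = -111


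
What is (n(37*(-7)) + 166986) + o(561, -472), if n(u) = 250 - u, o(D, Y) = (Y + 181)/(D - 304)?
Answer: 43045924/257 ≈ 1.6749e+5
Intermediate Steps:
o(D, Y) = (181 + Y)/(-304 + D)
(n(37*(-7)) + 166986) + o(561, -472) = ((250 - 37*(-7)) + 166986) + (181 - 472)/(-304 + 561) = ((250 - 1*(-259)) + 166986) - 291/257 = ((250 + 259) + 166986) + (1/257)*(-291) = (509 + 166986) - 291/257 = 167495 - 291/257 = 43045924/257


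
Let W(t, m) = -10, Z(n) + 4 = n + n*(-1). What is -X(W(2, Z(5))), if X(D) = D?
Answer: 10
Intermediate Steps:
Z(n) = -4 (Z(n) = -4 + (n + n*(-1)) = -4 + (n - n) = -4 + 0 = -4)
-X(W(2, Z(5))) = -1*(-10) = 10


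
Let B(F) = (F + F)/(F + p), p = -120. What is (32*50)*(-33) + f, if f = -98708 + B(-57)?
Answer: -8938934/59 ≈ -1.5151e+5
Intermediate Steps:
B(F) = 2*F/(-120 + F) (B(F) = (F + F)/(F - 120) = (2*F)/(-120 + F) = 2*F/(-120 + F))
f = -5823734/59 (f = -98708 + 2*(-57)/(-120 - 57) = -98708 + 2*(-57)/(-177) = -98708 + 2*(-57)*(-1/177) = -98708 + 38/59 = -5823734/59 ≈ -98707.)
(32*50)*(-33) + f = (32*50)*(-33) - 5823734/59 = 1600*(-33) - 5823734/59 = -52800 - 5823734/59 = -8938934/59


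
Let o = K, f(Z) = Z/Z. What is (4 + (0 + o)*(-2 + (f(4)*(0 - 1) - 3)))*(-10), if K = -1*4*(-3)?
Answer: 680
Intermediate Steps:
f(Z) = 1
K = 12 (K = -4*(-3) = 12)
o = 12
(4 + (0 + o)*(-2 + (f(4)*(0 - 1) - 3)))*(-10) = (4 + (0 + 12)*(-2 + (1*(0 - 1) - 3)))*(-10) = (4 + 12*(-2 + (1*(-1) - 3)))*(-10) = (4 + 12*(-2 + (-1 - 3)))*(-10) = (4 + 12*(-2 - 4))*(-10) = (4 + 12*(-6))*(-10) = (4 - 72)*(-10) = -68*(-10) = 680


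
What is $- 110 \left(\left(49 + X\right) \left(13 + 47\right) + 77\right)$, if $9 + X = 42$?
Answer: $-549670$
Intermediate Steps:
$X = 33$ ($X = -9 + 42 = 33$)
$- 110 \left(\left(49 + X\right) \left(13 + 47\right) + 77\right) = - 110 \left(\left(49 + 33\right) \left(13 + 47\right) + 77\right) = - 110 \left(82 \cdot 60 + 77\right) = - 110 \left(4920 + 77\right) = \left(-110\right) 4997 = -549670$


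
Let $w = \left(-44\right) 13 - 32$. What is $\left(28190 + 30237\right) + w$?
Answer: $57823$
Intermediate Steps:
$w = -604$ ($w = -572 - 32 = -604$)
$\left(28190 + 30237\right) + w = \left(28190 + 30237\right) - 604 = 58427 - 604 = 57823$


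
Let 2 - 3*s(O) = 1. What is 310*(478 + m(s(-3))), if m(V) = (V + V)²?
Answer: 1334860/9 ≈ 1.4832e+5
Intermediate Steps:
s(O) = ⅓ (s(O) = ⅔ - ⅓*1 = ⅔ - ⅓ = ⅓)
m(V) = 4*V² (m(V) = (2*V)² = 4*V²)
310*(478 + m(s(-3))) = 310*(478 + 4*(⅓)²) = 310*(478 + 4*(⅑)) = 310*(478 + 4/9) = 310*(4306/9) = 1334860/9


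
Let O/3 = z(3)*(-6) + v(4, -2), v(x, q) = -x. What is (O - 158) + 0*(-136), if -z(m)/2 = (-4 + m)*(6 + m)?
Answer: -494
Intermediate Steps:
z(m) = -2*(-4 + m)*(6 + m)
O = -336 (O = 3*((48 - 4*3 - 2*3**2)*(-6) - 1*4) = 3*((48 - 12 - 2*9)*(-6) - 4) = 3*((48 - 12 - 18)*(-6) - 4) = 3*(18*(-6) - 4) = 3*(-108 - 4) = 3*(-112) = -336)
(O - 158) + 0*(-136) = (-336 - 158) + 0*(-136) = -494 + 0 = -494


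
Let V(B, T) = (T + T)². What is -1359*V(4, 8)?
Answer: -347904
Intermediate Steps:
V(B, T) = 4*T² (V(B, T) = (2*T)² = 4*T²)
-1359*V(4, 8) = -5436*8² = -5436*64 = -1359*256 = -347904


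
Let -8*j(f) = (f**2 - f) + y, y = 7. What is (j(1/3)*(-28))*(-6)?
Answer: -427/3 ≈ -142.33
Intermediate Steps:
j(f) = -7/8 - f**2/8 + f/8 (j(f) = -((f**2 - f) + 7)/8 = -(7 + f**2 - f)/8 = -7/8 - f**2/8 + f/8)
(j(1/3)*(-28))*(-6) = ((-7/8 - (1/3)**2/8 + (1/8)/3)*(-28))*(-6) = ((-7/8 - (1/3)**2/8 + (1/8)*(1/3))*(-28))*(-6) = ((-7/8 - 1/8*1/9 + 1/24)*(-28))*(-6) = ((-7/8 - 1/72 + 1/24)*(-28))*(-6) = -61/72*(-28)*(-6) = (427/18)*(-6) = -427/3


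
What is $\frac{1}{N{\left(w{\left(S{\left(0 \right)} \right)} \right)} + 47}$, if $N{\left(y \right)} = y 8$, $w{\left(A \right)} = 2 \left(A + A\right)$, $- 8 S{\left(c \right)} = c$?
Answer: $\frac{1}{47} \approx 0.021277$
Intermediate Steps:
$S{\left(c \right)} = - \frac{c}{8}$
$w{\left(A \right)} = 4 A$ ($w{\left(A \right)} = 2 \cdot 2 A = 4 A$)
$N{\left(y \right)} = 8 y$
$\frac{1}{N{\left(w{\left(S{\left(0 \right)} \right)} \right)} + 47} = \frac{1}{8 \cdot 4 \left(\left(- \frac{1}{8}\right) 0\right) + 47} = \frac{1}{8 \cdot 4 \cdot 0 + 47} = \frac{1}{8 \cdot 0 + 47} = \frac{1}{0 + 47} = \frac{1}{47}$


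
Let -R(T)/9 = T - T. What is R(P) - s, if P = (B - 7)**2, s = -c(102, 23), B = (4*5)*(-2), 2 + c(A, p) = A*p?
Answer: 2344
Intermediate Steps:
c(A, p) = -2 + A*p
B = -40 (B = 20*(-2) = -40)
s = -2344 (s = -(-2 + 102*23) = -(-2 + 2346) = -1*2344 = -2344)
P = 2209 (P = (-40 - 7)**2 = (-47)**2 = 2209)
R(T) = 0 (R(T) = -9*(T - T) = -9*0 = 0)
R(P) - s = 0 - 1*(-2344) = 0 + 2344 = 2344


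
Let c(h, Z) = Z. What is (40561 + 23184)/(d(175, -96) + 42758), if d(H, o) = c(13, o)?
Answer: 63745/42662 ≈ 1.4942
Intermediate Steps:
d(H, o) = o
(40561 + 23184)/(d(175, -96) + 42758) = (40561 + 23184)/(-96 + 42758) = 63745/42662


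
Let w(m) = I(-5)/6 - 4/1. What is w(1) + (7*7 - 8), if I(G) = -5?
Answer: 217/6 ≈ 36.167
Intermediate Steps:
w(m) = -29/6 (w(m) = -5/6 - 4/1 = -5*⅙ - 4*1 = -⅚ - 4 = -29/6)
w(1) + (7*7 - 8) = -29/6 + (7*7 - 8) = -29/6 + (49 - 8) = -29/6 + 41 = 217/6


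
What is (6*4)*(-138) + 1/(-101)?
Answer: -334513/101 ≈ -3312.0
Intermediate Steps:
(6*4)*(-138) + 1/(-101) = 24*(-138) - 1/101 = -3312 - 1/101 = -334513/101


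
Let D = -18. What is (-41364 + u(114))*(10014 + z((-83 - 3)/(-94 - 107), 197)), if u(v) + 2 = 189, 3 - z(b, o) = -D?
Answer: -411728823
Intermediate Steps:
z(b, o) = -15 (z(b, o) = 3 - (-1)*(-18) = 3 - 1*18 = 3 - 18 = -15)
u(v) = 187 (u(v) = -2 + 189 = 187)
(-41364 + u(114))*(10014 + z((-83 - 3)/(-94 - 107), 197)) = (-41364 + 187)*(10014 - 15) = -41177*9999 = -411728823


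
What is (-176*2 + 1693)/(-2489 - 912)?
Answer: -1341/3401 ≈ -0.39430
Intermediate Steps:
(-176*2 + 1693)/(-2489 - 912) = (-352 + 1693)/(-3401) = 1341*(-1/3401) = -1341/3401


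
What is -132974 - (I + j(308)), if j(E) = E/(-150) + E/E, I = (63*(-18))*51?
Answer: -5635421/75 ≈ -75139.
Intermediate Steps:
I = -57834 (I = -1134*51 = -57834)
j(E) = 1 - E/150 (j(E) = E*(-1/150) + 1 = -E/150 + 1 = 1 - E/150)
-132974 - (I + j(308)) = -132974 - (-57834 + (1 - 1/150*308)) = -132974 - (-57834 + (1 - 154/75)) = -132974 - (-57834 - 79/75) = -132974 - 1*(-4337629/75) = -132974 + 4337629/75 = -5635421/75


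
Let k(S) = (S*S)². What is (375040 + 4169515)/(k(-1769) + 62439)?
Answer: 908911/1958580066152 ≈ 4.6407e-7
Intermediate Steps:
k(S) = S⁴ (k(S) = (S²)² = S⁴)
(375040 + 4169515)/(k(-1769) + 62439) = (375040 + 4169515)/((-1769)⁴ + 62439) = 4544555/(9792900268321 + 62439) = 4544555/9792900330760 = 4544555*(1/9792900330760) = 908911/1958580066152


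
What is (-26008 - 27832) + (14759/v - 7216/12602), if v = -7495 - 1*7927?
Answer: -5231997983515/97174022 ≈ -53842.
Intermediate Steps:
v = -15422 (v = -7495 - 7927 = -15422)
(-26008 - 27832) + (14759/v - 7216/12602) = (-26008 - 27832) + (14759/(-15422) - 7216/12602) = -53840 + (14759*(-1/15422) - 7216*1/12602) = -53840 + (-14759/15422 - 3608/6301) = -53840 - 148639035/97174022 = -5231997983515/97174022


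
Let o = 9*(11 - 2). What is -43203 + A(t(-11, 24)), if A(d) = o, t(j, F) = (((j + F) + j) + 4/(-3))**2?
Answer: -43122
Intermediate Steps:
t(j, F) = (-4/3 + F + 2*j)**2 (t(j, F) = (((F + j) + j) + 4*(-1/3))**2 = ((F + 2*j) - 4/3)**2 = (-4/3 + F + 2*j)**2)
o = 81 (o = 9*9 = 81)
A(d) = 81
-43203 + A(t(-11, 24)) = -43203 + 81 = -43122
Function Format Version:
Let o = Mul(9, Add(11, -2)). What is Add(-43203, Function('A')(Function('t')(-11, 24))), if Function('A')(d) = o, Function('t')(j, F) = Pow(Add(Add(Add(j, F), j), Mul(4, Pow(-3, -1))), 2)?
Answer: -43122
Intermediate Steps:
Function('t')(j, F) = Pow(Add(Rational(-4, 3), F, Mul(2, j)), 2) (Function('t')(j, F) = Pow(Add(Add(Add(F, j), j), Mul(4, Rational(-1, 3))), 2) = Pow(Add(Add(F, Mul(2, j)), Rational(-4, 3)), 2) = Pow(Add(Rational(-4, 3), F, Mul(2, j)), 2))
o = 81 (o = Mul(9, 9) = 81)
Function('A')(d) = 81
Add(-43203, Function('A')(Function('t')(-11, 24))) = Add(-43203, 81) = -43122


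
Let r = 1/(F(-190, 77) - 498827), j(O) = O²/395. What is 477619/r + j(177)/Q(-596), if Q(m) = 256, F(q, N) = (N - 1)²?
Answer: -23812801945505951/101120 ≈ -2.3549e+11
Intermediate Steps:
F(q, N) = (-1 + N)²
j(O) = O²/395
r = -1/493051 (r = 1/((-1 + 77)² - 498827) = 1/(76² - 498827) = 1/(5776 - 498827) = 1/(-493051) = -1/493051 ≈ -2.0282e-6)
477619/r + j(177)/Q(-596) = 477619/(-1/493051) + ((1/395)*177²)/256 = 477619*(-493051) + ((1/395)*31329)*(1/256) = -235490525569 + (31329/395)*(1/256) = -235490525569 + 31329/101120 = -23812801945505951/101120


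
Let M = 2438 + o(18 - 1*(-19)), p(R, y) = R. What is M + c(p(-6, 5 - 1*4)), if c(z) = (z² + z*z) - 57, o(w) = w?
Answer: 2490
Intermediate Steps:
c(z) = -57 + 2*z² (c(z) = (z² + z²) - 57 = 2*z² - 57 = -57 + 2*z²)
M = 2475 (M = 2438 + (18 - 1*(-19)) = 2438 + (18 + 19) = 2438 + 37 = 2475)
M + c(p(-6, 5 - 1*4)) = 2475 + (-57 + 2*(-6)²) = 2475 + (-57 + 2*36) = 2475 + (-57 + 72) = 2475 + 15 = 2490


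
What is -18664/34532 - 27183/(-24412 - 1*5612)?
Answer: 31526285/86399064 ≈ 0.36489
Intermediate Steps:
-18664/34532 - 27183/(-24412 - 1*5612) = -18664*1/34532 - 27183/(-24412 - 5612) = -4666/8633 - 27183/(-30024) = -4666/8633 - 27183*(-1/30024) = -4666/8633 + 9061/10008 = 31526285/86399064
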